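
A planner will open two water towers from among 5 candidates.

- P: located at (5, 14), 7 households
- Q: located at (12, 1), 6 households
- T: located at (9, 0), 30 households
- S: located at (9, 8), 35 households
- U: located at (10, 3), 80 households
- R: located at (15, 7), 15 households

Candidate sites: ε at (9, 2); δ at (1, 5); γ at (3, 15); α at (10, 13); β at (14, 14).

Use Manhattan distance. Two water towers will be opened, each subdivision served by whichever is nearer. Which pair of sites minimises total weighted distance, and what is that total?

Evaluate every pair (each demand assigned to the nearer of the two):
  {ε, β}: total = 637
  {ε, γ}: total = 640
  {ε, α}: total = 661
  {ε, δ}: total = 710
  {α, β}: total = 1676
  {δ, α}: total = 1691
  {γ, α}: total = 1700
  {δ, β}: total = 1928
  {δ, γ}: total = 2006
  {γ, β}: total = 2386
Best pair: {ε, β} with total 637.

{ε, β}, total 637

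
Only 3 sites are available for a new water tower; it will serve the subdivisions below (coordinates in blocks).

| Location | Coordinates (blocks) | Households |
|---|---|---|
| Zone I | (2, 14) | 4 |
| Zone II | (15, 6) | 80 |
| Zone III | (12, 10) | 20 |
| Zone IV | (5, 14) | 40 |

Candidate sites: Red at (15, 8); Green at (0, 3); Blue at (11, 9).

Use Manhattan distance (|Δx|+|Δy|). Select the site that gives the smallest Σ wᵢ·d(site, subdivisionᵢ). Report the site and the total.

Total weighted distance at each candidate:
  Red (15, 8): total = 976
  Green (0, 3): total = 2512
  Blue (11, 9): total = 1096
Minimum is at Red with total 976 blocks.

Red, total 976 blocks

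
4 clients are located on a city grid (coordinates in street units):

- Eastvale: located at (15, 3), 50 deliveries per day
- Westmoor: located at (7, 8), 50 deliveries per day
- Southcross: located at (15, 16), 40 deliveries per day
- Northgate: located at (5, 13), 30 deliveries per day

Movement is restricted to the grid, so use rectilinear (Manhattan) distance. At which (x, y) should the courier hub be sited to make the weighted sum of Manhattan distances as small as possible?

Manhattan distance separates: Σwᵢ(|x−xᵢ|+|y−yᵢ|) = Σwᵢ|x−xᵢ| + Σwᵢ|y−yᵢ|, so x and y are optimised independently as 1-D weighted medians.
Total weight W = 170; half = 85.
x-coordinate, sorted with cumulative weight:
  x=5 (Northgate, w=30) cum 30
  x=7 (Westmoor, w=50) cum 80
  x=15 (Eastvale, w=50) cum 130  ← median
  x=15 (Southcross, w=40) cum 170
⇒ x* = 15
y-coordinate, sorted with cumulative weight:
  y=3 (Eastvale, w=50) cum 50
  y=8 (Westmoor, w=50) cum 100  ← median
  y=13 (Northgate, w=30) cum 130
  y=16 (Southcross, w=40) cum 170
⇒ y* = 8

(15, 8)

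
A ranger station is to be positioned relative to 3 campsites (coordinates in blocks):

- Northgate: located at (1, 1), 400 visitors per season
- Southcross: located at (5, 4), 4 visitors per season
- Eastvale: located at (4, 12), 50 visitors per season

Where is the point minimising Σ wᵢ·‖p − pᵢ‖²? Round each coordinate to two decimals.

The minimiser of Σwᵢ‖p−pᵢ‖² is the weighted centroid p* = (Σwᵢpᵢ)/(Σwᵢ).
Σwᵢ = 454.
Σwᵢxᵢ = 400·1 + 4·5 + 50·4 = 620.
Σwᵢyᵢ = 400·1 + 4·4 + 50·12 = 1016.
x* = 620/454 = 1.37, y* = 1016/454 = 2.24.

(1.37, 2.24)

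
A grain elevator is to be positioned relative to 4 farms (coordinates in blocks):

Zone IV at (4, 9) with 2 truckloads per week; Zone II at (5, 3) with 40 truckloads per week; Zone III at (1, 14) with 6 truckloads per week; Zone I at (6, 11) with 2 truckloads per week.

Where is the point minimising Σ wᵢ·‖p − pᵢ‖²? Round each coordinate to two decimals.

The minimiser of Σwᵢ‖p−pᵢ‖² is the weighted centroid p* = (Σwᵢpᵢ)/(Σwᵢ).
Σwᵢ = 50.
Σwᵢxᵢ = 2·4 + 40·5 + 6·1 + 2·6 = 226.
Σwᵢyᵢ = 2·9 + 40·3 + 6·14 + 2·11 = 244.
x* = 226/50 = 4.52, y* = 244/50 = 4.88.

(4.52, 4.88)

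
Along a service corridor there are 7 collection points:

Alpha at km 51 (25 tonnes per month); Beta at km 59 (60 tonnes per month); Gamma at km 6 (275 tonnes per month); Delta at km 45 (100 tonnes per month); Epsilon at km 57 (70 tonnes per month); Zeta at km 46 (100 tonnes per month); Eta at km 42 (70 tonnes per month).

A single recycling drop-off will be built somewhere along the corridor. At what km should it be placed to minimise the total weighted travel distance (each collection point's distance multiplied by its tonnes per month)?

For a sum of weighted absolute distances on a line, the optimum is the weighted median (not the mean). Total weight W = 700; half-weight = 350.
Sort by position and accumulate weight:
  km 6 (Gamma, w=275) → cum 275
  km 42 (Eta, w=70) → cum 345
  km 45 (Delta, w=100) → cum 445  ≥ 350 → median here
  km 46 (Zeta, w=100) → cum 545
  km 51 (Alpha, w=25) → cum 570
  km 57 (Epsilon, w=70) → cum 640
  km 59 (Beta, w=60) → cum 700
Optimal location: km 45.

x = 45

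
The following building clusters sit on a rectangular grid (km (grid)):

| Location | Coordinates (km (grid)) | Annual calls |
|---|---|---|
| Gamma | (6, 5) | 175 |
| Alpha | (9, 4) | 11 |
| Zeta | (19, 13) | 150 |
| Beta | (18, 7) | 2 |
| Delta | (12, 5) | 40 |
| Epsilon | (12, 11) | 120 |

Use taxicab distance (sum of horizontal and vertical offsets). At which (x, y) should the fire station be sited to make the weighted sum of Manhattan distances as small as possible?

Manhattan distance separates: Σwᵢ(|x−xᵢ|+|y−yᵢ|) = Σwᵢ|x−xᵢ| + Σwᵢ|y−yᵢ|, so x and y are optimised independently as 1-D weighted medians.
Total weight W = 498; half = 249.
x-coordinate, sorted with cumulative weight:
  x=6 (Gamma, w=175) cum 175
  x=9 (Alpha, w=11) cum 186
  x=12 (Delta, w=40) cum 226
  x=12 (Epsilon, w=120) cum 346  ← median
  x=18 (Beta, w=2) cum 348
  x=19 (Zeta, w=150) cum 498
⇒ x* = 12
y-coordinate, sorted with cumulative weight:
  y=4 (Alpha, w=11) cum 11
  y=5 (Gamma, w=175) cum 186
  y=5 (Delta, w=40) cum 226
  y=7 (Beta, w=2) cum 228
  y=11 (Epsilon, w=120) cum 348  ← median
  y=13 (Zeta, w=150) cum 498
⇒ y* = 11

(12, 11)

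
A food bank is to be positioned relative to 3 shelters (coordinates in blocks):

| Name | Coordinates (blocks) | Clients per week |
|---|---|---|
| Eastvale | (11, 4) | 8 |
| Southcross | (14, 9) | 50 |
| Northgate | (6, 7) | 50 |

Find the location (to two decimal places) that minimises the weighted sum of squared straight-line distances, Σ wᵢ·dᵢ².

(10.07, 7.70)

The minimiser of Σwᵢ‖p−pᵢ‖² is the weighted centroid p* = (Σwᵢpᵢ)/(Σwᵢ).
Σwᵢ = 108.
Σwᵢxᵢ = 8·11 + 50·14 + 50·6 = 1088.
Σwᵢyᵢ = 8·4 + 50·9 + 50·7 = 832.
x* = 1088/108 = 10.07, y* = 832/108 = 7.70.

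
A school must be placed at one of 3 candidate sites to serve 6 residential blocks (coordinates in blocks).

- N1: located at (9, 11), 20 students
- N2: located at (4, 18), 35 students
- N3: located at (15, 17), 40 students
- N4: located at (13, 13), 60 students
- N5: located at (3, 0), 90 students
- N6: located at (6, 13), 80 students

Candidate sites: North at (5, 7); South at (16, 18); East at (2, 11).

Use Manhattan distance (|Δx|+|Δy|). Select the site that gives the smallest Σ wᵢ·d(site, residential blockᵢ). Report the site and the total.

Total weighted distance at each candidate:
  North (5, 7): total = 3590
  South (16, 18): total = 5250
  East (2, 11): total = 3555
Minimum is at East with total 3555 blocks.

East, total 3555 blocks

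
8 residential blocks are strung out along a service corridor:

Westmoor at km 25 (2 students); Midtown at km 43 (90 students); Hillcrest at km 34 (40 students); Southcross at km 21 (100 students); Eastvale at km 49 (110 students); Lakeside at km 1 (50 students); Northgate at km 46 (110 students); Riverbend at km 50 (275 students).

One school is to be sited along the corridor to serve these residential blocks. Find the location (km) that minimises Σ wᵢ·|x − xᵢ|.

x = 46

For a sum of weighted absolute distances on a line, the optimum is the weighted median (not the mean). Total weight W = 777; half-weight = 388.5.
Sort by position and accumulate weight:
  km 1 (Lakeside, w=50) → cum 50
  km 21 (Southcross, w=100) → cum 150
  km 25 (Westmoor, w=2) → cum 152
  km 34 (Hillcrest, w=40) → cum 192
  km 43 (Midtown, w=90) → cum 282
  km 46 (Northgate, w=110) → cum 392  ≥ 388.5 → median here
  km 49 (Eastvale, w=110) → cum 502
  km 50 (Riverbend, w=275) → cum 777
Optimal location: km 46.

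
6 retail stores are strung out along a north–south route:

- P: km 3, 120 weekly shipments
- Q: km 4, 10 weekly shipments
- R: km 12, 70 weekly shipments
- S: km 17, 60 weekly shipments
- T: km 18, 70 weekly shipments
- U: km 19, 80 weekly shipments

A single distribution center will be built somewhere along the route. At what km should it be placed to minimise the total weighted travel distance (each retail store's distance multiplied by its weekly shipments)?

For a sum of weighted absolute distances on a line, the optimum is the weighted median (not the mean). Total weight W = 410; half-weight = 205.
Sort by position and accumulate weight:
  km 3 (P, w=120) → cum 120
  km 4 (Q, w=10) → cum 130
  km 12 (R, w=70) → cum 200
  km 17 (S, w=60) → cum 260  ≥ 205 → median here
  km 18 (T, w=70) → cum 330
  km 19 (U, w=80) → cum 410
Optimal location: km 17.

x = 17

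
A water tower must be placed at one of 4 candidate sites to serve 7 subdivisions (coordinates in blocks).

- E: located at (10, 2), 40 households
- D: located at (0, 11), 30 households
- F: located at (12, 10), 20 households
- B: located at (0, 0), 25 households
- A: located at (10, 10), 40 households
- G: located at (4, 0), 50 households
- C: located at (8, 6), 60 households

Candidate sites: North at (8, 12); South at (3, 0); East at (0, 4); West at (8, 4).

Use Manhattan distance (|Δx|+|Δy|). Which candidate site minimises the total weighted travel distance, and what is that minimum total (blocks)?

West, total 1950 blocks

Total weighted distance at each candidate:
  North (8, 12): total = 2690
  South (3, 0): total = 2625
  East (0, 4): total = 2790
  West (8, 4): total = 1950
Minimum is at West with total 1950 blocks.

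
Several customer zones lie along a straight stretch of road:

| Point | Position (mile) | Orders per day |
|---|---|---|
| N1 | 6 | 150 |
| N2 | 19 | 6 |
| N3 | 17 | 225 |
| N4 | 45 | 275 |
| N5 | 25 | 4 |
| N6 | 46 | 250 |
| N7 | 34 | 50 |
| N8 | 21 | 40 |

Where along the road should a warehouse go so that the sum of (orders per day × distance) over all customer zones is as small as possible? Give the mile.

x = 45

For a sum of weighted absolute distances on a line, the optimum is the weighted median (not the mean). Total weight W = 1000; half-weight = 500.
Sort by position and accumulate weight:
  mile 6 (N1, w=150) → cum 150
  mile 17 (N3, w=225) → cum 375
  mile 19 (N2, w=6) → cum 381
  mile 21 (N8, w=40) → cum 421
  mile 25 (N5, w=4) → cum 425
  mile 34 (N7, w=50) → cum 475
  mile 45 (N4, w=275) → cum 750  ≥ 500 → median here
  mile 46 (N6, w=250) → cum 1000
Optimal location: mile 45.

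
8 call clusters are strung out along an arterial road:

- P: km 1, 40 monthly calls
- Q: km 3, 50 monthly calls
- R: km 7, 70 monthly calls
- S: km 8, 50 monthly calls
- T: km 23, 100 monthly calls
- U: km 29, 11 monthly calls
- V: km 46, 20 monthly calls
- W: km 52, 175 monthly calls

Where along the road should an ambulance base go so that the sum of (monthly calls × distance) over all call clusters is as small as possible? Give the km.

x = 23

For a sum of weighted absolute distances on a line, the optimum is the weighted median (not the mean). Total weight W = 516; half-weight = 258.
Sort by position and accumulate weight:
  km 1 (P, w=40) → cum 40
  km 3 (Q, w=50) → cum 90
  km 7 (R, w=70) → cum 160
  km 8 (S, w=50) → cum 210
  km 23 (T, w=100) → cum 310  ≥ 258 → median here
  km 29 (U, w=11) → cum 321
  km 46 (V, w=20) → cum 341
  km 52 (W, w=175) → cum 516
Optimal location: km 23.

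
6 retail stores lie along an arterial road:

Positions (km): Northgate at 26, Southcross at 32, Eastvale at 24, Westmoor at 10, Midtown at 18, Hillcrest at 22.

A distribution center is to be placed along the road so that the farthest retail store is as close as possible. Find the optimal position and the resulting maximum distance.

location 21, max distance 11

The 1-center on a line is the midpoint of the two extreme points: leftmost at 10, rightmost at 32.
Optimal location = (10 + 32)/2 = 21; maximum distance = (32 − 10)/2 = 11.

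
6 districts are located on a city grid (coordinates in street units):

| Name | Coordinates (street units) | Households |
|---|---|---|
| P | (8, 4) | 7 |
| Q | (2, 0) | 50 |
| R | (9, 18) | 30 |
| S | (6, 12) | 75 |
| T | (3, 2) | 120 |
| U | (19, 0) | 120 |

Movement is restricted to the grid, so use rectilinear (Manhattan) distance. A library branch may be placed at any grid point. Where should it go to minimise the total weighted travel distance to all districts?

(6, 2)

Manhattan distance separates: Σwᵢ(|x−xᵢ|+|y−yᵢ|) = Σwᵢ|x−xᵢ| + Σwᵢ|y−yᵢ|, so x and y are optimised independently as 1-D weighted medians.
Total weight W = 402; half = 201.
x-coordinate, sorted with cumulative weight:
  x=2 (Q, w=50) cum 50
  x=3 (T, w=120) cum 170
  x=6 (S, w=75) cum 245  ← median
  x=8 (P, w=7) cum 252
  x=9 (R, w=30) cum 282
  x=19 (U, w=120) cum 402
⇒ x* = 6
y-coordinate, sorted with cumulative weight:
  y=0 (Q, w=50) cum 50
  y=0 (U, w=120) cum 170
  y=2 (T, w=120) cum 290  ← median
  y=4 (P, w=7) cum 297
  y=12 (S, w=75) cum 372
  y=18 (R, w=30) cum 402
⇒ y* = 2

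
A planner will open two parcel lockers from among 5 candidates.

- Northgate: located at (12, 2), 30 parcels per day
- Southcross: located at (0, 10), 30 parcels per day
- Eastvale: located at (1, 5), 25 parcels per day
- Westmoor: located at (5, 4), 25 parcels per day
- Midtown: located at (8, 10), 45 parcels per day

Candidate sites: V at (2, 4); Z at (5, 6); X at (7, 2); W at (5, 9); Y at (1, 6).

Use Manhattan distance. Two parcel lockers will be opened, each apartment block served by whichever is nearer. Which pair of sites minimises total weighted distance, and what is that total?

Evaluate every pair (each demand assigned to the nearer of the two):
  {X, W}: total = 810
  {X, Y}: total = 830
  {V, W}: total = 845
  {Z, W}: total = 865
  {Z, Y}: total = 870
  {W, Y}: total = 900
  {Z, X}: total = 910
  {V, X}: total = 920
  {V, Z}: total = 985
  {V, Y}: total = 1105
Best pair: {X, W} with total 810.

{X, W}, total 810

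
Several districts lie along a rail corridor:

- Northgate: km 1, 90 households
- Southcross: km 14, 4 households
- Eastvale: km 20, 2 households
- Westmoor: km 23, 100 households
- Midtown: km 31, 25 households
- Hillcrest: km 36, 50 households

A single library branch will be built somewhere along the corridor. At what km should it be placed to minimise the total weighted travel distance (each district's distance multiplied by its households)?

For a sum of weighted absolute distances on a line, the optimum is the weighted median (not the mean). Total weight W = 271; half-weight = 135.5.
Sort by position and accumulate weight:
  km 1 (Northgate, w=90) → cum 90
  km 14 (Southcross, w=4) → cum 94
  km 20 (Eastvale, w=2) → cum 96
  km 23 (Westmoor, w=100) → cum 196  ≥ 135.5 → median here
  km 31 (Midtown, w=25) → cum 221
  km 36 (Hillcrest, w=50) → cum 271
Optimal location: km 23.

x = 23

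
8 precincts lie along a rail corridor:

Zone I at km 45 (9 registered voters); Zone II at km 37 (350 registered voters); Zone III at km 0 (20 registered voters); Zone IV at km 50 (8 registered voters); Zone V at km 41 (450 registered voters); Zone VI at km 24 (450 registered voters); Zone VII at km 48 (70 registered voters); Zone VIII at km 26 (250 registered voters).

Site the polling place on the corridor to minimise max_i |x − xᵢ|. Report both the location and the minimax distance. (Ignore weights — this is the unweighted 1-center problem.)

The 1-center on a line is the midpoint of the two extreme points: leftmost at 0, rightmost at 50.
Optimal location = (0 + 50)/2 = 25; maximum distance = (50 − 0)/2 = 25.

location 25, max distance 25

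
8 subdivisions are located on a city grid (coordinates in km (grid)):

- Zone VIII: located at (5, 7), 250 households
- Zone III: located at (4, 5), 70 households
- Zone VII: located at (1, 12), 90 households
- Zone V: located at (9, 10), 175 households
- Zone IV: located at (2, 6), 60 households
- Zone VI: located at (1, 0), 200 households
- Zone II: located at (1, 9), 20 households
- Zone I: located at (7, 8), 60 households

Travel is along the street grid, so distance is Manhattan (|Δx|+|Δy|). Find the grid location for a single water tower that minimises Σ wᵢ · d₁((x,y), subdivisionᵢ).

(5, 7)

Manhattan distance separates: Σwᵢ(|x−xᵢ|+|y−yᵢ|) = Σwᵢ|x−xᵢ| + Σwᵢ|y−yᵢ|, so x and y are optimised independently as 1-D weighted medians.
Total weight W = 925; half = 462.5.
x-coordinate, sorted with cumulative weight:
  x=1 (Zone VII, w=90) cum 90
  x=1 (Zone VI, w=200) cum 290
  x=1 (Zone II, w=20) cum 310
  x=2 (Zone IV, w=60) cum 370
  x=4 (Zone III, w=70) cum 440
  x=5 (Zone VIII, w=250) cum 690  ← median
  x=7 (Zone I, w=60) cum 750
  x=9 (Zone V, w=175) cum 925
⇒ x* = 5
y-coordinate, sorted with cumulative weight:
  y=0 (Zone VI, w=200) cum 200
  y=5 (Zone III, w=70) cum 270
  y=6 (Zone IV, w=60) cum 330
  y=7 (Zone VIII, w=250) cum 580  ← median
  y=8 (Zone I, w=60) cum 640
  y=9 (Zone II, w=20) cum 660
  y=10 (Zone V, w=175) cum 835
  y=12 (Zone VII, w=90) cum 925
⇒ y* = 7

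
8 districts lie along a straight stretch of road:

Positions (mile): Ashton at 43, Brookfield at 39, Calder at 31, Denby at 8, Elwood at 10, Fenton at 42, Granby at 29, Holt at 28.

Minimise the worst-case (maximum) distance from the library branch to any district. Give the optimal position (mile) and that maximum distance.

location 25.5, max distance 17.5

The 1-center on a line is the midpoint of the two extreme points: leftmost at 8, rightmost at 43.
Optimal location = (8 + 43)/2 = 25.5; maximum distance = (43 − 8)/2 = 17.5.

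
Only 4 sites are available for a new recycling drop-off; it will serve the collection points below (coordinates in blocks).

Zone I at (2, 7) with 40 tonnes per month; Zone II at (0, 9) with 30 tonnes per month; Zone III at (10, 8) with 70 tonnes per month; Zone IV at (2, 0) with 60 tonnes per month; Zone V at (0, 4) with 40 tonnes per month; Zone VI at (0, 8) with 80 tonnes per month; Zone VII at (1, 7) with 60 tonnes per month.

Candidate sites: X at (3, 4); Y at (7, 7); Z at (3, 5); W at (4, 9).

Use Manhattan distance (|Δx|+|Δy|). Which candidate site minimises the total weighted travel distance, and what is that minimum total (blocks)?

Z, total 2270 blocks

Total weighted distance at each candidate:
  X (3, 4): total = 2450
  Y (7, 7): total = 2870
  Z (3, 5): total = 2270
  W (4, 9): total = 2490
Minimum is at Z with total 2270 blocks.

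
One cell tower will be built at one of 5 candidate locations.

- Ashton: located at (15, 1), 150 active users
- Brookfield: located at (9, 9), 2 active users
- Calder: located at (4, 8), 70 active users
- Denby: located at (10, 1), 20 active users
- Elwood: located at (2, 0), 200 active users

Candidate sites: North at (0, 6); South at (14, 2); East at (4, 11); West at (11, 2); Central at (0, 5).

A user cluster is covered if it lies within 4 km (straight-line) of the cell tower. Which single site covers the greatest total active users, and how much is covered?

South, covering 150

Coverage radius r = 4 km; a point is covered iff (Δx)²+(Δy)² ≤ 4² = 16.
  North (0, 6): covers {none} → 0
  South (14, 2): covers {Ashton} → 150
  East (4, 11): covers {Calder} → 70
  West (11, 2): covers {Denby} → 20
  Central (0, 5): covers {none} → 0
Maximum coverage at South: 150 active users.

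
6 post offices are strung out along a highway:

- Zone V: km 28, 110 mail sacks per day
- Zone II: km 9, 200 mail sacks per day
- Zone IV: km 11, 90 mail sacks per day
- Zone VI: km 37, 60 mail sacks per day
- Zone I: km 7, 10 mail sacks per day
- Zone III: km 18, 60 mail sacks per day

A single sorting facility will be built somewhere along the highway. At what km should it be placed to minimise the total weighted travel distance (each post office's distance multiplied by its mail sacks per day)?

For a sum of weighted absolute distances on a line, the optimum is the weighted median (not the mean). Total weight W = 530; half-weight = 265.
Sort by position and accumulate weight:
  km 7 (Zone I, w=10) → cum 10
  km 9 (Zone II, w=200) → cum 210
  km 11 (Zone IV, w=90) → cum 300  ≥ 265 → median here
  km 18 (Zone III, w=60) → cum 360
  km 28 (Zone V, w=110) → cum 470
  km 37 (Zone VI, w=60) → cum 530
Optimal location: km 11.

x = 11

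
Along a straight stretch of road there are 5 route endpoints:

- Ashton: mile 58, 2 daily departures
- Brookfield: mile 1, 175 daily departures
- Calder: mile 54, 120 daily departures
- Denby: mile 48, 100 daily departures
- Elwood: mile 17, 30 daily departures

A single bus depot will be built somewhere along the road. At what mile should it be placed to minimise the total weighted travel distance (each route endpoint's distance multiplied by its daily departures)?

For a sum of weighted absolute distances on a line, the optimum is the weighted median (not the mean). Total weight W = 427; half-weight = 213.5.
Sort by position and accumulate weight:
  mile 1 (Brookfield, w=175) → cum 175
  mile 17 (Elwood, w=30) → cum 205
  mile 48 (Denby, w=100) → cum 305  ≥ 213.5 → median here
  mile 54 (Calder, w=120) → cum 425
  mile 58 (Ashton, w=2) → cum 427
Optimal location: mile 48.

x = 48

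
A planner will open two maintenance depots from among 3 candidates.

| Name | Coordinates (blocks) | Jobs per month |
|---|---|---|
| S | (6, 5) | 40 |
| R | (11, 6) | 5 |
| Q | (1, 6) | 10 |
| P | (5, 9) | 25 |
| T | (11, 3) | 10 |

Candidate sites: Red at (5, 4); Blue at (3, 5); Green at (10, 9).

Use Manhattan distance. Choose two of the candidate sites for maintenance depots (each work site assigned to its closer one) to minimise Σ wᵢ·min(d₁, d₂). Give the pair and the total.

{Red, Blue}, total 345

Evaluate every pair (each demand assigned to the nearer of the two):
  {Red, Blue}: total = 345
  {Red, Green}: total = 355
  {Blue, Green}: total = 365
Best pair: {Red, Blue} with total 345.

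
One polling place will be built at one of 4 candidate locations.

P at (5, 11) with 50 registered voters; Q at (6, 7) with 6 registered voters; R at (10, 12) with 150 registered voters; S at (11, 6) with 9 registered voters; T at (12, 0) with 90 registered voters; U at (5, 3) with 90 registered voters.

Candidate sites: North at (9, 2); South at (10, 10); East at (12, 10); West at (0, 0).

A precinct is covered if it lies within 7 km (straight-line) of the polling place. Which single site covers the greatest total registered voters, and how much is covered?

Coverage radius r = 7 km; a point is covered iff (Δx)²+(Δy)² ≤ 7² = 49.
  North (9, 2): covers {Q, S, T, U} → 195
  South (10, 10): covers {P, Q, R, S} → 215
  East (12, 10): covers {Q, R, S} → 165
  West (0, 0): covers {U} → 90
Maximum coverage at South: 215 registered voters.

South, covering 215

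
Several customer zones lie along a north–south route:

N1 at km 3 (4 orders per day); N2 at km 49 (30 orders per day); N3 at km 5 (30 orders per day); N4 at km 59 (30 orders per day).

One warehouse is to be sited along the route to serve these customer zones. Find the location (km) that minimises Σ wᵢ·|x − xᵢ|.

x = 49

For a sum of weighted absolute distances on a line, the optimum is the weighted median (not the mean). Total weight W = 94; half-weight = 47.
Sort by position and accumulate weight:
  km 3 (N1, w=4) → cum 4
  km 5 (N3, w=30) → cum 34
  km 49 (N2, w=30) → cum 64  ≥ 47 → median here
  km 59 (N4, w=30) → cum 94
Optimal location: km 49.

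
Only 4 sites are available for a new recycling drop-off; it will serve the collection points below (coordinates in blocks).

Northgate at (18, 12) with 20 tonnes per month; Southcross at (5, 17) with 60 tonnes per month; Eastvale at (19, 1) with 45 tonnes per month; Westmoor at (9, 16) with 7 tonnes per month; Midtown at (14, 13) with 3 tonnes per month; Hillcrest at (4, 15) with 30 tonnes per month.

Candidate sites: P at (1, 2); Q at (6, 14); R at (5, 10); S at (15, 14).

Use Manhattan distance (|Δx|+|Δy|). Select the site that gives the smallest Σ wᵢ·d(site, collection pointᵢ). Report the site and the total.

Total weighted distance at each candidate:
  P (1, 2): total = 3241
  Q (6, 14): total = 1842
  R (5, 10): total = 2041
  S (15, 14): total = 2067
Minimum is at Q with total 1842 blocks.

Q, total 1842 blocks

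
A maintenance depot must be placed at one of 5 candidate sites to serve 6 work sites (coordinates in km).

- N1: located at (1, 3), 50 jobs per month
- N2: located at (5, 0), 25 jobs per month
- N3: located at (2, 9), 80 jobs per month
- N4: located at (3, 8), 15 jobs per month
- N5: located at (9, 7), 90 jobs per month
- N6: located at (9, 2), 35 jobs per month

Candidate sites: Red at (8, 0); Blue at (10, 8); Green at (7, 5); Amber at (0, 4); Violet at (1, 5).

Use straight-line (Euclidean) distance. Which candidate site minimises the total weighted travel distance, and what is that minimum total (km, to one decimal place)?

Green, total 1418.9 km

Total weighted distance at each candidate:
  Red (8, 0): total = 2177.3
  Blue (10, 8): total = 1840.8
  Green (7, 5): total = 1418.9
  Amber (0, 4): total = 1913.1
  Violet (1, 5): total = 1685.2
Minimum is at Green with total 1418.9 km.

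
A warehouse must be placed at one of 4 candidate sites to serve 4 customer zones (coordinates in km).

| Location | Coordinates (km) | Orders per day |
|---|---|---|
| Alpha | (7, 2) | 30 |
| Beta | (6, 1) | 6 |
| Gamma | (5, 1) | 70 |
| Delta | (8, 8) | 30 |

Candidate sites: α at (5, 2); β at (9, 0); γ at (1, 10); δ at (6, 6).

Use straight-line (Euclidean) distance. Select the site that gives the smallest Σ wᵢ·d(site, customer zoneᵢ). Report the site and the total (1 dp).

α, total 339.7 km

Total weighted distance at each candidate:
  α (5, 2): total = 339.7
  β (9, 0): total = 634.3
  γ (1, 10): total = 1269.6
  δ (6, 6): total = 595.5
Minimum is at α with total 339.7 km.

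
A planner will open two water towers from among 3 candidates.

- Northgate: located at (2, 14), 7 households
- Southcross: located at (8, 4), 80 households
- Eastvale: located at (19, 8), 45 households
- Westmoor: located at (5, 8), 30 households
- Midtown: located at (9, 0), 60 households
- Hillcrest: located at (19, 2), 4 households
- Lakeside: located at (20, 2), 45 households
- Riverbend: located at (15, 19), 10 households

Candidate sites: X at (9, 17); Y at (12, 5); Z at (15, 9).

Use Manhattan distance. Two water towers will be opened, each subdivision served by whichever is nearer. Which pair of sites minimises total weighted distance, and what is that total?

{Y, Z}, total 2166

Evaluate every pair (each demand assigned to the nearer of the two):
  {Y, Z}: total = 2166
  {X, Y}: total = 2315
  {X, Z}: total = 3149
Best pair: {Y, Z} with total 2166.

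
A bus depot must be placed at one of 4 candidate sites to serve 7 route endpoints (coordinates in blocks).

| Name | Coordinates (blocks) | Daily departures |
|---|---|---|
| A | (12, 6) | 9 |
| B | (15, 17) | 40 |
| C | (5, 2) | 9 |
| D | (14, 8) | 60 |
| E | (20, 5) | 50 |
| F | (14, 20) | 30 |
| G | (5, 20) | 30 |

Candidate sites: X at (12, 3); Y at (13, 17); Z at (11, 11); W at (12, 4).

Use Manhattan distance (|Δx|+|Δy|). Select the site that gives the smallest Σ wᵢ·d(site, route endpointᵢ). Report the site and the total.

Total weighted distance at each candidate:
  X (12, 3): total = 2989
  Y (13, 17): total = 2395
  Z (11, 11): total = 2509
  W (12, 4): total = 2779
Minimum is at Y with total 2395 blocks.

Y, total 2395 blocks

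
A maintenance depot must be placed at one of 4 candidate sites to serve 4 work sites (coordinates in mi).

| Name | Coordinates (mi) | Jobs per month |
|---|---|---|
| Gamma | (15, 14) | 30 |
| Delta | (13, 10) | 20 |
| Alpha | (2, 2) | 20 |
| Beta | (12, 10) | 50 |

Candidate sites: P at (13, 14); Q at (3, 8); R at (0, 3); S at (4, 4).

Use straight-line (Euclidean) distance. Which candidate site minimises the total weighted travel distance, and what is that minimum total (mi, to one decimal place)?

P, total 671.7 mi

Total weighted distance at each candidate:
  P (13, 14): total = 671.7
  Q (3, 8): total = 1189.1
  R (0, 3): total = 1592.7
  S (4, 4): total = 1218.9
Minimum is at P with total 671.7 mi.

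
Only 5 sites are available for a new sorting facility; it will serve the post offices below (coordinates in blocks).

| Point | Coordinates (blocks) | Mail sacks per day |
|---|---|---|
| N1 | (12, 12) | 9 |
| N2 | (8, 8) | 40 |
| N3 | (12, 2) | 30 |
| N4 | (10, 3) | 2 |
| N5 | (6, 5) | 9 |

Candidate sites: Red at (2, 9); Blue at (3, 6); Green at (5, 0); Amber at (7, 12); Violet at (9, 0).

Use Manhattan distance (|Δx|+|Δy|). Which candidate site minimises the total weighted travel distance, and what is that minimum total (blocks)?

Violet, total 725 blocks

Total weighted distance at each candidate:
  Red (2, 9): total = 1007
  Blue (3, 6): total = 861
  Green (5, 0): total = 951
  Amber (7, 12): total = 791
  Violet (9, 0): total = 725
Minimum is at Violet with total 725 blocks.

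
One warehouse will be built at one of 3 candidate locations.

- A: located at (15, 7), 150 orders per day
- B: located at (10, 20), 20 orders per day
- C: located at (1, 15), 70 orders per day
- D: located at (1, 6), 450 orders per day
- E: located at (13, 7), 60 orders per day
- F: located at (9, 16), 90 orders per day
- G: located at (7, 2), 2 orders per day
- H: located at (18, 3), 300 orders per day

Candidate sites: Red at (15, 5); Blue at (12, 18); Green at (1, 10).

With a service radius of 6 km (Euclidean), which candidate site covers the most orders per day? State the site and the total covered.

Coverage radius r = 6 km; a point is covered iff (Δx)²+(Δy)² ≤ 6² = 36.
  Red (15, 5): covers {A, E, H} → 510
  Blue (12, 18): covers {B, F} → 110
  Green (1, 10): covers {C, D} → 520
Maximum coverage at Green: 520 orders per day.

Green, covering 520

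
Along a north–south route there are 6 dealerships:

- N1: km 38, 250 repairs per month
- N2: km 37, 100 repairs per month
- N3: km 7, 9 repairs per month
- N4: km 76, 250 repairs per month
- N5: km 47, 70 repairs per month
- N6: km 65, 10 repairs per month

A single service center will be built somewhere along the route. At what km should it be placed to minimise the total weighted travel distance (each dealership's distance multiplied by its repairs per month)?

For a sum of weighted absolute distances on a line, the optimum is the weighted median (not the mean). Total weight W = 689; half-weight = 344.5.
Sort by position and accumulate weight:
  km 7 (N3, w=9) → cum 9
  km 37 (N2, w=100) → cum 109
  km 38 (N1, w=250) → cum 359  ≥ 344.5 → median here
  km 47 (N5, w=70) → cum 429
  km 65 (N6, w=10) → cum 439
  km 76 (N4, w=250) → cum 689
Optimal location: km 38.

x = 38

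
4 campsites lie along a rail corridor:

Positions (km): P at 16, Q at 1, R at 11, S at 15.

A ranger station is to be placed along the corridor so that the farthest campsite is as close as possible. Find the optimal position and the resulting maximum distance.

location 8.5, max distance 7.5

The 1-center on a line is the midpoint of the two extreme points: leftmost at 1, rightmost at 16.
Optimal location = (1 + 16)/2 = 8.5; maximum distance = (16 − 1)/2 = 7.5.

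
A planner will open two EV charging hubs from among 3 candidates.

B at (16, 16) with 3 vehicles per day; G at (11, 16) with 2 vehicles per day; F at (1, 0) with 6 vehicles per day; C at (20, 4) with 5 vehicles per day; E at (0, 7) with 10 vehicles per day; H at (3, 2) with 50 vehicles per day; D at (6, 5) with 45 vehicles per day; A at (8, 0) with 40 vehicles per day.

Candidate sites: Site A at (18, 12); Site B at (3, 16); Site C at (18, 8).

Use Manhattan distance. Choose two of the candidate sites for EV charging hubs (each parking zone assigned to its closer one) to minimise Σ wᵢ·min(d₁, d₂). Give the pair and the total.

{Site B, Site C}, total 2354

Evaluate every pair (each demand assigned to the nearer of the two):
  {Site B, Site C}: total = 2354
  {Site A, Site B}: total = 2482
  {Site A, Site C}: total = 2855
Best pair: {Site B, Site C} with total 2354.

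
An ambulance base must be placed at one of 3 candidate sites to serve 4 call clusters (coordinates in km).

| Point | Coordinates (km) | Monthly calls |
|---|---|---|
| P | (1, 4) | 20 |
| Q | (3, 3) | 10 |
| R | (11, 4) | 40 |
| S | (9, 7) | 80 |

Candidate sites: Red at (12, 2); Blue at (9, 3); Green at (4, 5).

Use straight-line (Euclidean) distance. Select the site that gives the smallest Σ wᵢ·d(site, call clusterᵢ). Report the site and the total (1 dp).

Blue, total 630.7 km

Total weighted distance at each candidate:
  Red (12, 2): total = 870.1
  Blue (9, 3): total = 630.7
  Green (4, 5): total = 799.3
Minimum is at Blue with total 630.7 km.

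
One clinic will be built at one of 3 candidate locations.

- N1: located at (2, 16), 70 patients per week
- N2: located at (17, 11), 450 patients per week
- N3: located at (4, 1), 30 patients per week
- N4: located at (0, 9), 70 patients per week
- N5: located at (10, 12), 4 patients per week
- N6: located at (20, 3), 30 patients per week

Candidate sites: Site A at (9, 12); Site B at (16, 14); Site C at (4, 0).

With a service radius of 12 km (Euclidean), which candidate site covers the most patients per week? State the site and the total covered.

Coverage radius r = 12 km; a point is covered iff (Δx)²+(Δy)² ≤ 12² = 144.
  Site A (9, 12): covers {N1, N2, N4, N5} → 594
  Site B (16, 14): covers {N2, N5, N6} → 484
  Site C (4, 0): covers {N3, N4} → 100
Maximum coverage at Site A: 594 patients per week.

Site A, covering 594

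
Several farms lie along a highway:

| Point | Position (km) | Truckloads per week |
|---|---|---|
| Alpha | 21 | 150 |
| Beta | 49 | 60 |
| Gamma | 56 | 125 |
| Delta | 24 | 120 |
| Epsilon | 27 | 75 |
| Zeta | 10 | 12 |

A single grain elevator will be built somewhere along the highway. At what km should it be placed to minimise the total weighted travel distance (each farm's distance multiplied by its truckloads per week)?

x = 24

For a sum of weighted absolute distances on a line, the optimum is the weighted median (not the mean). Total weight W = 542; half-weight = 271.
Sort by position and accumulate weight:
  km 10 (Zeta, w=12) → cum 12
  km 21 (Alpha, w=150) → cum 162
  km 24 (Delta, w=120) → cum 282  ≥ 271 → median here
  km 27 (Epsilon, w=75) → cum 357
  km 49 (Beta, w=60) → cum 417
  km 56 (Gamma, w=125) → cum 542
Optimal location: km 24.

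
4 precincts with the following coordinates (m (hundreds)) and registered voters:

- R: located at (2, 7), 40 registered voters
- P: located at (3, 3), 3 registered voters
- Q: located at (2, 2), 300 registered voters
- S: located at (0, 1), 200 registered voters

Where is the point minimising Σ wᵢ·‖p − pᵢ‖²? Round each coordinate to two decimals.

The minimiser of Σwᵢ‖p−pᵢ‖² is the weighted centroid p* = (Σwᵢpᵢ)/(Σwᵢ).
Σwᵢ = 543.
Σwᵢxᵢ = 40·2 + 3·3 + 300·2 + 200·0 = 689.
Σwᵢyᵢ = 40·7 + 3·3 + 300·2 + 200·1 = 1089.
x* = 689/543 = 1.27, y* = 1089/543 = 2.01.

(1.27, 2.01)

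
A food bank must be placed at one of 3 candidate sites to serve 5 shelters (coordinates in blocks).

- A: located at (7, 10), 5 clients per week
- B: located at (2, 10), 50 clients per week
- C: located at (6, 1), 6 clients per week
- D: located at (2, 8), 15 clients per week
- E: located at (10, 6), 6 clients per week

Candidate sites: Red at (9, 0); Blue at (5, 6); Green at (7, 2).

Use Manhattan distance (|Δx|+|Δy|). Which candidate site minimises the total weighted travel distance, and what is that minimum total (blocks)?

Blue, total 521 blocks

Total weighted distance at each candidate:
  Red (9, 0): total = 1201
  Blue (5, 6): total = 521
  Green (7, 2): total = 909
Minimum is at Blue with total 521 blocks.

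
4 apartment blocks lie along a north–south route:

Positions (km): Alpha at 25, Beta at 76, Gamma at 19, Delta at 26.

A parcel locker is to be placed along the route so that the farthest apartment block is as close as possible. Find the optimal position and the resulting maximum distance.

The 1-center on a line is the midpoint of the two extreme points: leftmost at 19, rightmost at 76.
Optimal location = (19 + 76)/2 = 47.5; maximum distance = (76 − 19)/2 = 28.5.

location 47.5, max distance 28.5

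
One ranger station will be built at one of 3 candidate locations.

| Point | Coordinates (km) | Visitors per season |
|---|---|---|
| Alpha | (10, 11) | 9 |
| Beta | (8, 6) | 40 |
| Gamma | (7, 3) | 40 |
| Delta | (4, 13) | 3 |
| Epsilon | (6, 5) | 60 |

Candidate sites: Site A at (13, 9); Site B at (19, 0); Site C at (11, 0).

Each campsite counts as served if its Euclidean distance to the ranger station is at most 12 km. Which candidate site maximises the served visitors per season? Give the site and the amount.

Site A, covering 152

Coverage radius r = 12 km; a point is covered iff (Δx)²+(Δy)² ≤ 12² = 144.
  Site A (13, 9): covers {Alpha, Beta, Gamma, Delta, Epsilon} → 152
  Site B (19, 0): covers {none} → 0
  Site C (11, 0): covers {Alpha, Beta, Gamma, Epsilon} → 149
Maximum coverage at Site A: 152 visitors per season.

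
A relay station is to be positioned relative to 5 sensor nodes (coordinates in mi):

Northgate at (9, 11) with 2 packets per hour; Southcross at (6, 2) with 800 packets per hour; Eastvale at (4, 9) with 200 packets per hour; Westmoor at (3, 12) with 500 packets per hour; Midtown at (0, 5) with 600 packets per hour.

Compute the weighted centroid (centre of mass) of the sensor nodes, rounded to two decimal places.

The minimiser of Σwᵢ‖p−pᵢ‖² is the weighted centroid p* = (Σwᵢpᵢ)/(Σwᵢ).
Σwᵢ = 2102.
Σwᵢxᵢ = 2·9 + 800·6 + 200·4 + 500·3 + 600·0 = 7118.
Σwᵢyᵢ = 2·11 + 800·2 + 200·9 + 500·12 + 600·5 = 12422.
x* = 7118/2102 = 3.39, y* = 12422/2102 = 5.91.

(3.39, 5.91)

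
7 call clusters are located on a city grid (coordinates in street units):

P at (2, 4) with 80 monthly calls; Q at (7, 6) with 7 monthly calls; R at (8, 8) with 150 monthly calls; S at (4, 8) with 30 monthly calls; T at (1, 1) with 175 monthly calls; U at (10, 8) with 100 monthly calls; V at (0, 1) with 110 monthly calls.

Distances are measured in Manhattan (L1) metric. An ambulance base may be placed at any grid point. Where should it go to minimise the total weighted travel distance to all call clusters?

(2, 4)

Manhattan distance separates: Σwᵢ(|x−xᵢ|+|y−yᵢ|) = Σwᵢ|x−xᵢ| + Σwᵢ|y−yᵢ|, so x and y are optimised independently as 1-D weighted medians.
Total weight W = 652; half = 326.
x-coordinate, sorted with cumulative weight:
  x=0 (V, w=110) cum 110
  x=1 (T, w=175) cum 285
  x=2 (P, w=80) cum 365  ← median
  x=4 (S, w=30) cum 395
  x=7 (Q, w=7) cum 402
  x=8 (R, w=150) cum 552
  x=10 (U, w=100) cum 652
⇒ x* = 2
y-coordinate, sorted with cumulative weight:
  y=1 (T, w=175) cum 175
  y=1 (V, w=110) cum 285
  y=4 (P, w=80) cum 365  ← median
  y=6 (Q, w=7) cum 372
  y=8 (R, w=150) cum 522
  y=8 (S, w=30) cum 552
  y=8 (U, w=100) cum 652
⇒ y* = 4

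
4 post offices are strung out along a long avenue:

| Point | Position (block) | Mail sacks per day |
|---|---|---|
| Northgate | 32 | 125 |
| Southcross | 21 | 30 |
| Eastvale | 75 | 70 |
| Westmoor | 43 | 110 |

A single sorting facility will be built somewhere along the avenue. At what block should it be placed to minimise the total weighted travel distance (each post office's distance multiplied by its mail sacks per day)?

x = 43

For a sum of weighted absolute distances on a line, the optimum is the weighted median (not the mean). Total weight W = 335; half-weight = 167.5.
Sort by position and accumulate weight:
  block 21 (Southcross, w=30) → cum 30
  block 32 (Northgate, w=125) → cum 155
  block 43 (Westmoor, w=110) → cum 265  ≥ 167.5 → median here
  block 75 (Eastvale, w=70) → cum 335
Optimal location: block 43.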